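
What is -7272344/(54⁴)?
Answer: -909043/1062882 ≈ -0.85526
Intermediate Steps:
-7272344/(54⁴) = -7272344/8503056 = -7272344*1/8503056 = -909043/1062882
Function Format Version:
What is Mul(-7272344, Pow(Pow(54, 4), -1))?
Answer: Rational(-909043, 1062882) ≈ -0.85526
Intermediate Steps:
Mul(-7272344, Pow(Pow(54, 4), -1)) = Mul(-7272344, Pow(8503056, -1)) = Mul(-7272344, Rational(1, 8503056)) = Rational(-909043, 1062882)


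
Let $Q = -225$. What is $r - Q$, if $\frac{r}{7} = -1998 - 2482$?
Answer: $-31135$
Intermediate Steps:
$r = -31360$ ($r = 7 \left(-1998 - 2482\right) = 7 \left(-4480\right) = -31360$)
$r - Q = -31360 - -225 = -31360 + 225 = -31135$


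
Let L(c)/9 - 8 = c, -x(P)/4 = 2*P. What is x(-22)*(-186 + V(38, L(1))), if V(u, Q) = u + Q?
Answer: -11792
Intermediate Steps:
x(P) = -8*P
L(c) = 72 + 9*c
V(u, Q) = Q + u
x(-22)*(-186 + V(38, L(1))) = (-8*(-22))*(-186 + ((72 + 9*1) + 38)) = 176*(-186 + ((72 + 9) + 38)) = 176*(-186 + (81 + 38)) = 176*(-186 + 119) = 176*(-67) = -11792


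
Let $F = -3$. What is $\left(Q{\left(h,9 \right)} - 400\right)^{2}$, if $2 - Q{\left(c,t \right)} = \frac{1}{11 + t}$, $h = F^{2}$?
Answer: $\frac{63377521}{400} \approx 1.5844 \cdot 10^{5}$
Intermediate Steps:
$h = 9$ ($h = \left(-3\right)^{2} = 9$)
$Q{\left(c,t \right)} = 2 - \frac{1}{11 + t}$
$\left(Q{\left(h,9 \right)} - 400\right)^{2} = \left(\frac{21 + 2 \cdot 9}{11 + 9} - 400\right)^{2} = \left(\frac{21 + 18}{20} - 400\right)^{2} = \left(\frac{1}{20} \cdot 39 - 400\right)^{2} = \left(\frac{39}{20} - 400\right)^{2} = \left(- \frac{7961}{20}\right)^{2} = \frac{63377521}{400}$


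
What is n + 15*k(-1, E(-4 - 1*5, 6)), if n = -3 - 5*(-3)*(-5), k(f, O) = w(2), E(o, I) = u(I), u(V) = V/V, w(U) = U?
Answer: -48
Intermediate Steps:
u(V) = 1
E(o, I) = 1
k(f, O) = 2
n = -78 (n = -3 + 15*(-5) = -3 - 75 = -78)
n + 15*k(-1, E(-4 - 1*5, 6)) = -78 + 15*2 = -78 + 30 = -48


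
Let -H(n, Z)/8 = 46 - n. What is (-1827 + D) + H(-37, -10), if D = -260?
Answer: -2751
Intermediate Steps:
H(n, Z) = -368 + 8*n (H(n, Z) = -8*(46 - n) = -368 + 8*n)
(-1827 + D) + H(-37, -10) = (-1827 - 260) + (-368 + 8*(-37)) = -2087 + (-368 - 296) = -2087 - 664 = -2751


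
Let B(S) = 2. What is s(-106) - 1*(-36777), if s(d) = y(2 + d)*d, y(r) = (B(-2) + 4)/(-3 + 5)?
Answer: 36459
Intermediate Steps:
y(r) = 3 (y(r) = (2 + 4)/(-3 + 5) = 6/2 = 6*(½) = 3)
s(d) = 3*d
s(-106) - 1*(-36777) = 3*(-106) - 1*(-36777) = -318 + 36777 = 36459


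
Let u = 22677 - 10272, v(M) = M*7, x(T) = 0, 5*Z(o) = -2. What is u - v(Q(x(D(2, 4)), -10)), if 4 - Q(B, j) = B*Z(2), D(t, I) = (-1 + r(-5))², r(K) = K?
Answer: 12377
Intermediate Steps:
Z(o) = -⅖ (Z(o) = (⅕)*(-2) = -⅖)
D(t, I) = 36 (D(t, I) = (-1 - 5)² = (-6)² = 36)
Q(B, j) = 4 + 2*B/5 (Q(B, j) = 4 - B*(-2)/5 = 4 - (-2)*B/5 = 4 + 2*B/5)
v(M) = 7*M
u = 12405
u - v(Q(x(D(2, 4)), -10)) = 12405 - 7*(4 + (⅖)*0) = 12405 - 7*(4 + 0) = 12405 - 7*4 = 12405 - 1*28 = 12405 - 28 = 12377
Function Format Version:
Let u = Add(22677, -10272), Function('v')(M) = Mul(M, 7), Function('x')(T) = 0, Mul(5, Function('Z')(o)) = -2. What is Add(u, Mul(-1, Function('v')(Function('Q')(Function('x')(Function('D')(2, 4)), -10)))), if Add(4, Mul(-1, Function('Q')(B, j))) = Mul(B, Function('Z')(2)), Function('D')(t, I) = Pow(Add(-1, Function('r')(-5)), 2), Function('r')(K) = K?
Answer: 12377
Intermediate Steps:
Function('Z')(o) = Rational(-2, 5) (Function('Z')(o) = Mul(Rational(1, 5), -2) = Rational(-2, 5))
Function('D')(t, I) = 36 (Function('D')(t, I) = Pow(Add(-1, -5), 2) = Pow(-6, 2) = 36)
Function('Q')(B, j) = Add(4, Mul(Rational(2, 5), B)) (Function('Q')(B, j) = Add(4, Mul(-1, Mul(B, Rational(-2, 5)))) = Add(4, Mul(-1, Mul(Rational(-2, 5), B))) = Add(4, Mul(Rational(2, 5), B)))
Function('v')(M) = Mul(7, M)
u = 12405
Add(u, Mul(-1, Function('v')(Function('Q')(Function('x')(Function('D')(2, 4)), -10)))) = Add(12405, Mul(-1, Mul(7, Add(4, Mul(Rational(2, 5), 0))))) = Add(12405, Mul(-1, Mul(7, Add(4, 0)))) = Add(12405, Mul(-1, Mul(7, 4))) = Add(12405, Mul(-1, 28)) = Add(12405, -28) = 12377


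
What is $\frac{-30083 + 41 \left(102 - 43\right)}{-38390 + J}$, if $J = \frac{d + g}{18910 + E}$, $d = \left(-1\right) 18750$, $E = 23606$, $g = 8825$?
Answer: $\frac{1176162624}{1632199165} \approx 0.7206$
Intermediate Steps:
$d = -18750$
$J = - \frac{9925}{42516}$ ($J = \frac{-18750 + 8825}{18910 + 23606} = - \frac{9925}{42516} \approx -0.23344$)
$\frac{-30083 + 41 \left(102 - 43\right)}{-38390 + J} = \frac{-30083 + 41 \left(102 - 43\right)}{-38390 - \frac{9925}{42516}} = \frac{-30083 + 41 \cdot 59}{- \frac{1632199165}{42516}} = \left(-30083 + 2419\right) \left(- \frac{42516}{1632199165}\right) = \left(-27664\right) \left(- \frac{42516}{1632199165}\right) = \frac{1176162624}{1632199165}$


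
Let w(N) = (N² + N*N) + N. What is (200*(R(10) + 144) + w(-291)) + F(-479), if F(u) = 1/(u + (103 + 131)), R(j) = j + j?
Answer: 49458394/245 ≈ 2.0187e+5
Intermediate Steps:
R(j) = 2*j
F(u) = 1/(234 + u) (F(u) = 1/(u + 234) = 1/(234 + u))
w(N) = N + 2*N² (w(N) = (N² + N²) + N = 2*N² + N = N + 2*N²)
(200*(R(10) + 144) + w(-291)) + F(-479) = (200*(2*10 + 144) - 291*(1 + 2*(-291))) + 1/(234 - 479) = (200*(20 + 144) - 291*(1 - 582)) + 1/(-245) = (200*164 - 291*(-581)) - 1/245 = (32800 + 169071) - 1/245 = 201871 - 1/245 = 49458394/245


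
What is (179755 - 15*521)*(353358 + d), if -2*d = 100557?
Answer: 52111489230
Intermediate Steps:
d = -100557/2 (d = -1/2*100557 = -100557/2 ≈ -50279.)
(179755 - 15*521)*(353358 + d) = (179755 - 15*521)*(353358 - 100557/2) = (179755 - 7815)*(606159/2) = 171940*(606159/2) = 52111489230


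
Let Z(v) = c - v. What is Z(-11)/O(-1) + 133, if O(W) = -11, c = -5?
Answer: 1457/11 ≈ 132.45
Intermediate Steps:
Z(v) = -5 - v
Z(-11)/O(-1) + 133 = (-5 - 1*(-11))/(-11) + 133 = -(-5 + 11)/11 + 133 = -1/11*6 + 133 = -6/11 + 133 = 1457/11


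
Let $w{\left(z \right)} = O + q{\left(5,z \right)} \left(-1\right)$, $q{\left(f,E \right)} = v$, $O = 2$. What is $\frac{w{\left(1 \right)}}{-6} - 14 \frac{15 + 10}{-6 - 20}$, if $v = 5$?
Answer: $\frac{363}{26} \approx 13.962$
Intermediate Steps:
$q{\left(f,E \right)} = 5$
$w{\left(z \right)} = -3$ ($w{\left(z \right)} = 2 + 5 \left(-1\right) = 2 - 5 = -3$)
$\frac{w{\left(1 \right)}}{-6} - 14 \frac{15 + 10}{-6 - 20} = - \frac{3}{-6} - 14 \frac{15 + 10}{-6 - 20} = \left(-3\right) \left(- \frac{1}{6}\right) - 14 \frac{25}{-26} = \frac{1}{2} - 14 \cdot 25 \left(- \frac{1}{26}\right) = \frac{1}{2} - - \frac{175}{13} = \frac{1}{2} + \frac{175}{13} = \frac{363}{26}$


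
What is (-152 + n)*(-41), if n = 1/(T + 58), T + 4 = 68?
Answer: 760263/122 ≈ 6231.7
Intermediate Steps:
T = 64 (T = -4 + 68 = 64)
n = 1/122 (n = 1/(64 + 58) = 1/122 ≈ 0.0081967)
(-152 + n)*(-41) = (-152 + 1/122)*(-41) = -18543/122*(-41) = 760263/122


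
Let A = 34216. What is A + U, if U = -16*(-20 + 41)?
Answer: 33880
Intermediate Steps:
U = -336 (U = -16*21 = -336)
A + U = 34216 - 336 = 33880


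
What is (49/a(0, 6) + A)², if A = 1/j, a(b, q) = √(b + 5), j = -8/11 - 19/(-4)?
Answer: 75230609/156645 + 4312*√5/885 ≈ 491.16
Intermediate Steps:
j = 177/44 (j = -8*1/11 - 19*(-¼) = -8/11 + 19/4 = 177/44 ≈ 4.0227)
a(b, q) = √(5 + b)
A = 44/177 (A = 1/(177/44) = 44/177 ≈ 0.24859)
(49/a(0, 6) + A)² = (49/(√(5 + 0)) + 44/177)² = (49/(√5) + 44/177)² = (49*(√5/5) + 44/177)² = (49*√5/5 + 44/177)² = (44/177 + 49*√5/5)²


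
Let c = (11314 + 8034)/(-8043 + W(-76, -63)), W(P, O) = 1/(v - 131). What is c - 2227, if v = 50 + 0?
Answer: -363105514/162871 ≈ -2229.4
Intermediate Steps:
v = 50
W(P, O) = -1/81 (W(P, O) = 1/(50 - 131) = 1/(-81) = -1/81)
c = -391797/162871 (c = (11314 + 8034)/(-8043 - 1/81) = 19348/(-651484/81) = 19348*(-81/651484) = -391797/162871 ≈ -2.4056)
c - 2227 = -391797/162871 - 2227 = -363105514/162871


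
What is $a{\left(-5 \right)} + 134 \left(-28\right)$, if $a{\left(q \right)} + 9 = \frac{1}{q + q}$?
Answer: $- \frac{37611}{10} \approx -3761.1$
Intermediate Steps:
$a{\left(q \right)} = -9 + \frac{1}{2 q}$ ($a{\left(q \right)} = -9 + \frac{1}{q + q} = -9 + \frac{1}{2 q}$)
$a{\left(-5 \right)} + 134 \left(-28\right) = \left(-9 + \frac{1}{2 \left(-5\right)}\right) + 134 \left(-28\right) = \left(-9 + \frac{1}{2} \left(- \frac{1}{5}\right)\right) - 3752 = \left(-9 - \frac{1}{10}\right) - 3752 = - \frac{91}{10} - 3752 = - \frac{37611}{10}$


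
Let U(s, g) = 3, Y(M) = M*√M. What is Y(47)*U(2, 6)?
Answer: 141*√47 ≈ 966.65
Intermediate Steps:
Y(M) = M^(3/2)
Y(47)*U(2, 6) = 47^(3/2)*3 = (47*√47)*3 = 141*√47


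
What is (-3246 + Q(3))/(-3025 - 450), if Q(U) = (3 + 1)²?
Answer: 646/695 ≈ 0.92950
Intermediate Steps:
Q(U) = 16 (Q(U) = 4² = 16)
(-3246 + Q(3))/(-3025 - 450) = (-3246 + 16)/(-3025 - 450) = -3230/(-3475) = -3230*(-1/3475) = 646/695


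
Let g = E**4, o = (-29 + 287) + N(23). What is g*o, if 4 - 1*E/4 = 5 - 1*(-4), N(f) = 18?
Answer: 44160000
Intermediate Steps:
E = -20 (E = 16 - 4*(5 - 1*(-4)) = 16 - 4*(5 + 4) = 16 - 4*9 = 16 - 36 = -20)
o = 276 (o = (-29 + 287) + 18 = 258 + 18 = 276)
g = 160000 (g = (-20)**4 = 160000)
g*o = 160000*276 = 44160000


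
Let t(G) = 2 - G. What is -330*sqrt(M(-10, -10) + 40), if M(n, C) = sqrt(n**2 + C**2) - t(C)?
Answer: -330*sqrt(28 + 10*sqrt(2)) ≈ -2142.3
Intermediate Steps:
M(n, C) = -2 + C + sqrt(C**2 + n**2) (M(n, C) = sqrt(n**2 + C**2) - (2 - C) = sqrt(C**2 + n**2) + (-2 + C) = -2 + C + sqrt(C**2 + n**2))
-330*sqrt(M(-10, -10) + 40) = -330*sqrt((-2 - 10 + sqrt((-10)**2 + (-10)**2)) + 40) = -330*sqrt((-2 - 10 + sqrt(100 + 100)) + 40) = -330*sqrt((-2 - 10 + sqrt(200)) + 40) = -330*sqrt((-2 - 10 + 10*sqrt(2)) + 40) = -330*sqrt((-12 + 10*sqrt(2)) + 40) = -330*sqrt(28 + 10*sqrt(2))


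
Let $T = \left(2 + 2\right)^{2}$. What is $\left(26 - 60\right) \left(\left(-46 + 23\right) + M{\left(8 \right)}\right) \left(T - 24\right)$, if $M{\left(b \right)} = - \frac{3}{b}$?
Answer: $-6358$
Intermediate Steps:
$T = 16$ ($T = 4^{2} = 16$)
$\left(26 - 60\right) \left(\left(-46 + 23\right) + M{\left(8 \right)}\right) \left(T - 24\right) = \left(26 - 60\right) \left(\left(-46 + 23\right) - \frac{3}{8}\right) \left(16 - 24\right) = \left(26 - 60\right) \left(-23 - \frac{3}{8}\right) \left(16 - 24\right) = - 34 \left(-23 - \frac{3}{8}\right) \left(-8\right) = \left(-34\right) \left(- \frac{187}{8}\right) \left(-8\right) = \frac{3179}{4} \left(-8\right) = -6358$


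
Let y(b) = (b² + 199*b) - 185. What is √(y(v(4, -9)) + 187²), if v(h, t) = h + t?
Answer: √33814 ≈ 183.89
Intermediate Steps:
y(b) = -185 + b² + 199*b
√(y(v(4, -9)) + 187²) = √((-185 + (4 - 9)² + 199*(4 - 9)) + 187²) = √((-185 + (-5)² + 199*(-5)) + 34969) = √((-185 + 25 - 995) + 34969) = √(-1155 + 34969) = √33814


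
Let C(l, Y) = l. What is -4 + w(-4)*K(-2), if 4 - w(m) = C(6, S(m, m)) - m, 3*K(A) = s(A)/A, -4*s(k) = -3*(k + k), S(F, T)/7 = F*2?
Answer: -7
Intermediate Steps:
S(F, T) = 14*F (S(F, T) = 7*(F*2) = 7*(2*F) = 14*F)
s(k) = 3*k/2 (s(k) = -(-3)*(k + k)/4 = -(-3)*2*k/4 = -(-3)*k/2 = 3*k/2)
K(A) = ½ (K(A) = ((3*A/2)/A)/3 = (⅓)*(3/2) = ½)
w(m) = -2 + m (w(m) = 4 - (6 - m) = 4 + (-6 + m) = -2 + m)
-4 + w(-4)*K(-2) = -4 + (-2 - 4)*(½) = -4 - 6*½ = -4 - 3 = -7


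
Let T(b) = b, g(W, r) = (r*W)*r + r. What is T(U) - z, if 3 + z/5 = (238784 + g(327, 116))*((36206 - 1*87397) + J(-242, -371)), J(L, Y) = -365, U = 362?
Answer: 1195844513737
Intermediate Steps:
g(W, r) = r + W*r**2 (g(W, r) = (W*r)*r + r = W*r**2 + r = r + W*r**2)
z = -1195844513375 (z = -15 + 5*((238784 + 116*(1 + 327*116))*((36206 - 1*87397) - 365)) = -15 + 5*((238784 + 116*(1 + 37932))*((36206 - 87397) - 365)) = -15 + 5*((238784 + 116*37933)*(-51191 - 365)) = -15 + 5*((238784 + 4400228)*(-51556)) = -15 + 5*(4639012*(-51556)) = -15 + 5*(-239168902672) = -15 - 1195844513360 = -1195844513375)
T(U) - z = 362 - 1*(-1195844513375) = 362 + 1195844513375 = 1195844513737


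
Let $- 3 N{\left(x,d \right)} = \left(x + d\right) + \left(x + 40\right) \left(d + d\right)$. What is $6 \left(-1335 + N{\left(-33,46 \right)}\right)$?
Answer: $-9324$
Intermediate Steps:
$N{\left(x,d \right)} = - \frac{d}{3} - \frac{x}{3} - \frac{2 d \left(40 + x\right)}{3}$ ($N{\left(x,d \right)} = - \frac{\left(x + d\right) + \left(x + 40\right) \left(d + d\right)}{3} = - \frac{\left(d + x\right) + \left(40 + x\right) 2 d}{3} = - \frac{\left(d + x\right) + 2 d \left(40 + x\right)}{3} = - \frac{d + x + 2 d \left(40 + x\right)}{3} = - \frac{d}{3} - \frac{x}{3} - \frac{2 d \left(40 + x\right)}{3}$)
$6 \left(-1335 + N{\left(-33,46 \right)}\right) = 6 \left(-1335 - \left(1231 - 1012\right)\right) = 6 \left(-1335 + \left(-1242 + 11 + 1012\right)\right) = 6 \left(-1335 - 219\right) = 6 \left(-1554\right) = -9324$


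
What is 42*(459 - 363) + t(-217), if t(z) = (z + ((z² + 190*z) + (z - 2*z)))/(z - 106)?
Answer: 1296477/323 ≈ 4013.9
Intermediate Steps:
t(z) = (z² + 190*z)/(-106 + z) (t(z) = (z + ((z² + 190*z) - z))/(-106 + z) = (z + (z² + 189*z))/(-106 + z) = (z² + 190*z)/(-106 + z))
42*(459 - 363) + t(-217) = 42*(459 - 363) - 217*(190 - 217)/(-106 - 217) = 42*96 - 217*(-27)/(-323) = 4032 - 217*(-1/323)*(-27) = 4032 - 5859/323 = 1296477/323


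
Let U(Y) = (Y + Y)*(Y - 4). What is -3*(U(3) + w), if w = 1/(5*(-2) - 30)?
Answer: 723/40 ≈ 18.075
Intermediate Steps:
w = -1/40 (w = 1/(-10 - 30) = 1/(-40) = -1/40 ≈ -0.025000)
U(Y) = 2*Y*(-4 + Y) (U(Y) = (2*Y)*(-4 + Y) = 2*Y*(-4 + Y))
-3*(U(3) + w) = -3*(2*3*(-4 + 3) - 1/40) = -3*(2*3*(-1) - 1/40) = -3*(-6 - 1/40) = -3*(-241/40) = 723/40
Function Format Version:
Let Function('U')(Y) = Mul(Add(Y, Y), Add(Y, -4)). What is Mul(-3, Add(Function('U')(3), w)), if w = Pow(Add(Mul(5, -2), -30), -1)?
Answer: Rational(723, 40) ≈ 18.075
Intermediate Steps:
w = Rational(-1, 40) (w = Pow(Add(-10, -30), -1) = Pow(-40, -1) = Rational(-1, 40) ≈ -0.025000)
Function('U')(Y) = Mul(2, Y, Add(-4, Y)) (Function('U')(Y) = Mul(Mul(2, Y), Add(-4, Y)) = Mul(2, Y, Add(-4, Y)))
Mul(-3, Add(Function('U')(3), w)) = Mul(-3, Add(Mul(2, 3, Add(-4, 3)), Rational(-1, 40))) = Mul(-3, Add(Mul(2, 3, -1), Rational(-1, 40))) = Mul(-3, Add(-6, Rational(-1, 40))) = Mul(-3, Rational(-241, 40)) = Rational(723, 40)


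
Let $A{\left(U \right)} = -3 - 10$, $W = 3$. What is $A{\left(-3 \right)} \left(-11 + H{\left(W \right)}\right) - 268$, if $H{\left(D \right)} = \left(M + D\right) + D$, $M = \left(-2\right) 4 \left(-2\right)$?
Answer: $-411$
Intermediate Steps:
$M = 16$ ($M = \left(-8\right) \left(-2\right) = 16$)
$H{\left(D \right)} = 16 + 2 D$ ($H{\left(D \right)} = \left(16 + D\right) + D = 16 + 2 D$)
$A{\left(U \right)} = -13$ ($A{\left(U \right)} = -3 - 10 = -13$)
$A{\left(-3 \right)} \left(-11 + H{\left(W \right)}\right) - 268 = - 13 \left(-11 + \left(16 + 2 \cdot 3\right)\right) - 268 = - 13 \left(-11 + \left(16 + 6\right)\right) - 268 = - 13 \left(-11 + 22\right) - 268 = \left(-13\right) 11 - 268 = -143 - 268 = -411$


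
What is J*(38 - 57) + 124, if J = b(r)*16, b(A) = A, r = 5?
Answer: -1396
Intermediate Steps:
J = 80 (J = 5*16 = 80)
J*(38 - 57) + 124 = 80*(38 - 57) + 124 = 80*(-19) + 124 = -1520 + 124 = -1396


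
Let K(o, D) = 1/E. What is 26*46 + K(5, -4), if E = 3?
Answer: 3589/3 ≈ 1196.3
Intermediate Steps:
K(o, D) = 1/3
26*46 + K(5, -4) = 26*46 + 1/3 = 1196 + 1/3 = 3589/3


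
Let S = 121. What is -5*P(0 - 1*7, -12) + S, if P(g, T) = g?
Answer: 156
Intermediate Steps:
-5*P(0 - 1*7, -12) + S = -5*(0 - 1*7) + 121 = -5*(0 - 7) + 121 = -5*(-7) + 121 = 35 + 121 = 156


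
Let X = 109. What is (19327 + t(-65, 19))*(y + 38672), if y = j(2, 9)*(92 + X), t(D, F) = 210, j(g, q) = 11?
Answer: 798731171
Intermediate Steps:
y = 2211 (y = 11*(92 + 109) = 11*201 = 2211)
(19327 + t(-65, 19))*(y + 38672) = (19327 + 210)*(2211 + 38672) = 19537*40883 = 798731171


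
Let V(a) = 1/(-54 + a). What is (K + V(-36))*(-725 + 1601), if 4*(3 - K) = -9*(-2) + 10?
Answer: -52706/15 ≈ -3513.7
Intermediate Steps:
K = -4 (K = 3 - (-9*(-2) + 10)/4 = 3 - (18 + 10)/4 = 3 - ¼*28 = 3 - 7 = -4)
(K + V(-36))*(-725 + 1601) = (-4 + 1/(-54 - 36))*(-725 + 1601) = (-4 + 1/(-90))*876 = (-4 - 1/90)*876 = -361/90*876 = -52706/15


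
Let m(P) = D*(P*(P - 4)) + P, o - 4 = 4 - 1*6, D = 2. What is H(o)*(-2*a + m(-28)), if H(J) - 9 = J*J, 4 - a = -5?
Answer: 22698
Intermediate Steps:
a = 9 (a = 4 - 1*(-5) = 4 + 5 = 9)
o = 2 (o = 4 + (4 - 1*6) = 4 + (4 - 6) = 4 - 2 = 2)
H(J) = 9 + J² (H(J) = 9 + J*J = 9 + J²)
m(P) = P + 2*P*(-4 + P) (m(P) = 2*(P*(P - 4)) + P = 2*(P*(-4 + P)) + P = 2*P*(-4 + P) + P = P + 2*P*(-4 + P))
H(o)*(-2*a + m(-28)) = (9 + 2²)*(-2*9 - 28*(-7 + 2*(-28))) = (9 + 4)*(-18 - 28*(-7 - 56)) = 13*(-18 - 28*(-63)) = 13*(-18 + 1764) = 13*1746 = 22698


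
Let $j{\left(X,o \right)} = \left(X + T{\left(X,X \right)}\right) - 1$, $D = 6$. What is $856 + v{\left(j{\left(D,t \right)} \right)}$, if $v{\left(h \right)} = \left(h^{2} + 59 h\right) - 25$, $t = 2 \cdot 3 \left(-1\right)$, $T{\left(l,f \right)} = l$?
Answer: $1601$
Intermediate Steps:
$t = -6$ ($t = 6 \left(-1\right) = -6$)
$j{\left(X,o \right)} = -1 + 2 X$ ($j{\left(X,o \right)} = \left(X + X\right) - 1 = 2 X - 1 = -1 + 2 X$)
$v{\left(h \right)} = -25 + h^{2} + 59 h$
$856 + v{\left(j{\left(D,t \right)} \right)} = 856 + \left(-25 + \left(-1 + 2 \cdot 6\right)^{2} + 59 \left(-1 + 2 \cdot 6\right)\right) = 856 + \left(-25 + \left(-1 + 12\right)^{2} + 59 \left(-1 + 12\right)\right) = 856 + \left(-25 + 11^{2} + 59 \cdot 11\right) = 856 + \left(-25 + 121 + 649\right) = 856 + 745 = 1601$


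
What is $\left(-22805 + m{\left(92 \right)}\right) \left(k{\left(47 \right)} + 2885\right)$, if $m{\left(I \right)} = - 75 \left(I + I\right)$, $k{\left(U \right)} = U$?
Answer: $-107325860$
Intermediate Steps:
$m{\left(I \right)} = - 150 I$ ($m{\left(I \right)} = - 75 \cdot 2 I = - 150 I$)
$\left(-22805 + m{\left(92 \right)}\right) \left(k{\left(47 \right)} + 2885\right) = \left(-22805 - 13800\right) \left(47 + 2885\right) = \left(-22805 - 13800\right) 2932 = \left(-36605\right) 2932 = -107325860$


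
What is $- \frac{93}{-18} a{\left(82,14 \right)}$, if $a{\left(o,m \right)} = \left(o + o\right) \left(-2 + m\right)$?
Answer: $10168$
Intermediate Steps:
$a{\left(o,m \right)} = 2 o \left(-2 + m\right)$
$- \frac{93}{-18} a{\left(82,14 \right)} = - \frac{93}{-18} \cdot 2 \cdot 82 \left(-2 + 14\right) = \left(-93\right) \left(- \frac{1}{18}\right) 2 \cdot 82 \cdot 12 = \frac{31}{6} \cdot 1968 = 10168$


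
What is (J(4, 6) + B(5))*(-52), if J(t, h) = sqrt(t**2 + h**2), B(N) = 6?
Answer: -312 - 104*sqrt(13) ≈ -686.98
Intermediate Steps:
J(t, h) = sqrt(h**2 + t**2)
(J(4, 6) + B(5))*(-52) = (sqrt(6**2 + 4**2) + 6)*(-52) = (sqrt(36 + 16) + 6)*(-52) = (sqrt(52) + 6)*(-52) = (2*sqrt(13) + 6)*(-52) = (6 + 2*sqrt(13))*(-52) = -312 - 104*sqrt(13)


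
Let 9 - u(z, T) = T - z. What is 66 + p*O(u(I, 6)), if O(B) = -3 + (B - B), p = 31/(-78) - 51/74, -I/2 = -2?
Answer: 33314/481 ≈ 69.260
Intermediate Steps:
I = 4 (I = -2*(-2) = 4)
u(z, T) = 9 + z - T (u(z, T) = 9 - (T - z) = 9 + (z - T) = 9 + z - T)
p = -1568/1443 (p = 31*(-1/78) - 51*1/74 = -31/78 - 51/74 = -1568/1443 ≈ -1.0866)
O(B) = -3 (O(B) = -3 + 0 = -3)
66 + p*O(u(I, 6)) = 66 - 1568/1443*(-3) = 66 + 1568/481 = 33314/481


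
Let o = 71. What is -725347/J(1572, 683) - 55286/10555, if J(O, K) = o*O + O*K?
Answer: -558670763/95501640 ≈ -5.8499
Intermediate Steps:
J(O, K) = 71*O + K*O (J(O, K) = 71*O + O*K = 71*O + K*O)
-725347/J(1572, 683) - 55286/10555 = -725347*1/(1572*(71 + 683)) - 55286/10555 = -725347/(1572*754) - 55286*1/10555 = -725347/1185288 - 55286/10555 = -725347*1/1185288 - 55286/10555 = -5537/9048 - 55286/10555 = -558670763/95501640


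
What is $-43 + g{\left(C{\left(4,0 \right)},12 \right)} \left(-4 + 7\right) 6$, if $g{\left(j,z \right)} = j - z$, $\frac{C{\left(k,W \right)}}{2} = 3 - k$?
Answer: $-295$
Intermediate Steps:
$C{\left(k,W \right)} = 6 - 2 k$ ($C{\left(k,W \right)} = 2 \left(3 - k\right) = 6 - 2 k$)
$-43 + g{\left(C{\left(4,0 \right)},12 \right)} \left(-4 + 7\right) 6 = -43 + \left(\left(6 - 8\right) - 12\right) \left(-4 + 7\right) 6 = -43 + \left(\left(6 - 8\right) - 12\right) 3 \cdot 6 = -43 + \left(-2 - 12\right) 18 = -43 - 252 = -295$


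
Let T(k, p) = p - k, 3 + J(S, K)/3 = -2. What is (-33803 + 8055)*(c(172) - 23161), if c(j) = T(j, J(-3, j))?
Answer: 601164304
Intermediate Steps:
J(S, K) = -15 (J(S, K) = -9 + 3*(-2) = -9 - 6 = -15)
c(j) = -15 - j
(-33803 + 8055)*(c(172) - 23161) = (-33803 + 8055)*((-15 - 1*172) - 23161) = -25748*((-15 - 172) - 23161) = -25748*(-187 - 23161) = -25748*(-23348) = 601164304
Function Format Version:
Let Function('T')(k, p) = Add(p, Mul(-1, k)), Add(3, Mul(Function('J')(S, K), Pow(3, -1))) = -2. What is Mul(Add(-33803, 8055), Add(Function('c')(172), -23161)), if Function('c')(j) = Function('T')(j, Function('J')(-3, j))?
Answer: 601164304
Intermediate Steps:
Function('J')(S, K) = -15 (Function('J')(S, K) = Add(-9, Mul(3, -2)) = Add(-9, -6) = -15)
Function('c')(j) = Add(-15, Mul(-1, j))
Mul(Add(-33803, 8055), Add(Function('c')(172), -23161)) = Mul(Add(-33803, 8055), Add(Add(-15, Mul(-1, 172)), -23161)) = Mul(-25748, Add(Add(-15, -172), -23161)) = Mul(-25748, Add(-187, -23161)) = Mul(-25748, -23348) = 601164304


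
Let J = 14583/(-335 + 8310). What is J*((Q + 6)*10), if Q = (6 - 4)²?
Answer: 58332/319 ≈ 182.86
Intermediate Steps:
Q = 4 (Q = 2² = 4)
J = 14583/7975 ≈ 1.8286
J*((Q + 6)*10) = 14583*((4 + 6)*10)/7975 = 14583*(10*10)/7975 = (14583/7975)*100 = 58332/319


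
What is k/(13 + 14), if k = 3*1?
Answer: 1/9 ≈ 0.11111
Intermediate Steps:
k = 3
k/(13 + 14) = 3/(13 + 14) = 3/27 = 3*(1/27) = 1/9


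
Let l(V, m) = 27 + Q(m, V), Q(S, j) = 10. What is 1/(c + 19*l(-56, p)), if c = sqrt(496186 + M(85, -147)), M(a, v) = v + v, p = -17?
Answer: -703/1683 + 2*sqrt(123973)/1683 ≈ 0.00071063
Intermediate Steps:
M(a, v) = 2*v
l(V, m) = 37 (l(V, m) = 27 + 10 = 37)
c = 2*sqrt(123973) (c = sqrt(496186 + 2*(-147)) = sqrt(496186 - 294) = sqrt(495892) = 2*sqrt(123973) ≈ 704.20)
1/(c + 19*l(-56, p)) = 1/(2*sqrt(123973) + 19*37) = 1/(2*sqrt(123973) + 703) = 1/(703 + 2*sqrt(123973))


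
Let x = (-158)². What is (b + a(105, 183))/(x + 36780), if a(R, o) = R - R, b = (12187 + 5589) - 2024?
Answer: 1969/7718 ≈ 0.25512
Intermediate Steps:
x = 24964
b = 15752 (b = 17776 - 2024 = 15752)
a(R, o) = 0
(b + a(105, 183))/(x + 36780) = (15752 + 0)/(24964 + 36780) = 15752/61744 = 15752*(1/61744) = 1969/7718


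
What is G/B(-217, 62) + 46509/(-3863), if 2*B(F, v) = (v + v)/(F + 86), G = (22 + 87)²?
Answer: -6015299251/239506 ≈ -25115.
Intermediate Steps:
G = 11881 (G = 109² = 11881)
B(F, v) = v/(86 + F) (B(F, v) = ((v + v)/(F + 86))/2 = ((2*v)/(86 + F))/2 = (2*v/(86 + F))/2 = v/(86 + F))
G/B(-217, 62) + 46509/(-3863) = 11881/((62/(86 - 217))) + 46509/(-3863) = 11881/((62/(-131))) + 46509*(-1/3863) = 11881/((62*(-1/131))) - 46509/3863 = 11881/(-62/131) - 46509/3863 = 11881*(-131/62) - 46509/3863 = -1556411/62 - 46509/3863 = -6015299251/239506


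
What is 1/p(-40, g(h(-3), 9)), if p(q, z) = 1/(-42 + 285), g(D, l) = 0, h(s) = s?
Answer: 243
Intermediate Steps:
p(q, z) = 1/243
1/p(-40, g(h(-3), 9)) = 1/(1/243) = 243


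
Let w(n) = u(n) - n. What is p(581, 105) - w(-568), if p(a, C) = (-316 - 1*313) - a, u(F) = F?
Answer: -1210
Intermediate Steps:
p(a, C) = -629 - a (p(a, C) = (-316 - 313) - a = -629 - a)
w(n) = 0 (w(n) = n - n = 0)
p(581, 105) - w(-568) = (-629 - 1*581) - 1*0 = (-629 - 581) + 0 = -1210 + 0 = -1210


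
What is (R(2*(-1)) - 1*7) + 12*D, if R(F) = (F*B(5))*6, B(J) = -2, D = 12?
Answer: 161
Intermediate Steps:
R(F) = -12*F (R(F) = (F*(-2))*6 = -2*F*6 = -12*F)
(R(2*(-1)) - 1*7) + 12*D = (-24*(-1) - 1*7) + 12*12 = (-12*(-2) - 7) + 144 = (24 - 7) + 144 = 17 + 144 = 161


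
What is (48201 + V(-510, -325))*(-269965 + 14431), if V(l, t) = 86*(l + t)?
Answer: 6032902206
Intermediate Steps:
V(l, t) = 86*l + 86*t
(48201 + V(-510, -325))*(-269965 + 14431) = (48201 + (86*(-510) + 86*(-325)))*(-269965 + 14431) = (48201 + (-43860 - 27950))*(-255534) = (48201 - 71810)*(-255534) = -23609*(-255534) = 6032902206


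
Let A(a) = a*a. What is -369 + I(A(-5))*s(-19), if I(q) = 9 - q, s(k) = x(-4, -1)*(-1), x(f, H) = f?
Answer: -433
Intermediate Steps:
A(a) = a**2
s(k) = 4 (s(k) = -4*(-1) = 4)
-369 + I(A(-5))*s(-19) = -369 + (9 - 1*(-5)**2)*4 = -369 + (9 - 1*25)*4 = -369 + (9 - 25)*4 = -369 - 16*4 = -369 - 64 = -433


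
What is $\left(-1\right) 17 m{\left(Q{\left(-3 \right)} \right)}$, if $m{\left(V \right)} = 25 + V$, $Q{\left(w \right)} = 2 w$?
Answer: $-323$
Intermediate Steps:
$\left(-1\right) 17 m{\left(Q{\left(-3 \right)} \right)} = \left(-1\right) 17 \left(25 + 2 \left(-3\right)\right) = - 17 \left(25 - 6\right) = \left(-17\right) 19 = -323$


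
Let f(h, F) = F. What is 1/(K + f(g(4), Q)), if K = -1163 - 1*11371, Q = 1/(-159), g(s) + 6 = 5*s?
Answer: -159/1992907 ≈ -7.9783e-5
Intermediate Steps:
g(s) = -6 + 5*s
Q = -1/159 ≈ -0.0062893
K = -12534 (K = -1163 - 11371 = -12534)
1/(K + f(g(4), Q)) = 1/(-12534 - 1/159) = 1/(-1992907/159) = -159/1992907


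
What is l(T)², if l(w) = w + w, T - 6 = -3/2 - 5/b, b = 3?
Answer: 289/9 ≈ 32.111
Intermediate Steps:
T = 17/6 (T = 6 + (-3/2 - 5/3) = 6 - 19/6 = 17/6 ≈ 2.8333)
l(w) = 2*w
l(T)² = (2*(17/6))² = (17/3)² = 289/9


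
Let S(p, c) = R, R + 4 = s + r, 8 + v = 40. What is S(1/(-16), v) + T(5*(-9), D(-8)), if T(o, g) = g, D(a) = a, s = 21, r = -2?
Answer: 7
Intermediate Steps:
v = 32 (v = -8 + 40 = 32)
R = 15 (R = -4 + (21 - 2) = -4 + 19 = 15)
S(p, c) = 15
S(1/(-16), v) + T(5*(-9), D(-8)) = 15 - 8 = 7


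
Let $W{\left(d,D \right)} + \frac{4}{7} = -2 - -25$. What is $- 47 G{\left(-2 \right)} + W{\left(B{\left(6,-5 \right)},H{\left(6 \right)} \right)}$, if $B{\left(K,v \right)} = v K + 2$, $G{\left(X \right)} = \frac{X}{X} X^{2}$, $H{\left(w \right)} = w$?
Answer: $- \frac{1159}{7} \approx -165.57$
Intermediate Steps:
$G{\left(X \right)} = X^{2}$ ($G{\left(X \right)} = 1 X^{2} = X^{2}$)
$B{\left(K,v \right)} = 2 + K v$ ($B{\left(K,v \right)} = K v + 2 = 2 + K v$)
$W{\left(d,D \right)} = \frac{157}{7}$ ($W{\left(d,D \right)} = - \frac{4}{7} - -23 = - \frac{4}{7} + \left(-2 + 25\right) = - \frac{4}{7} + 23 = \frac{157}{7}$)
$- 47 G{\left(-2 \right)} + W{\left(B{\left(6,-5 \right)},H{\left(6 \right)} \right)} = - 47 \left(-2\right)^{2} + \frac{157}{7} = \left(-47\right) 4 + \frac{157}{7} = -188 + \frac{157}{7} = - \frac{1159}{7}$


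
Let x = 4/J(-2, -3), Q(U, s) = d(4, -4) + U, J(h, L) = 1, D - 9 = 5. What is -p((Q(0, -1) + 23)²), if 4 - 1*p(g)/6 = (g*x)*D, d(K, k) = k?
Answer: 121272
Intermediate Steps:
D = 14 (D = 9 + 5 = 14)
Q(U, s) = -4 + U
x = 4 (x = 4/1 = 4*1 = 4)
p(g) = 24 - 336*g (p(g) = 24 - 6*g*4*14 = 24 - 6*4*g*14 = 24 - 336*g)
-p((Q(0, -1) + 23)²) = -(24 - 336*((-4 + 0) + 23)²) = -(24 - 336*(-4 + 23)²) = -(24 - 336*19²) = -(24 - 336*361) = -(24 - 121296) = -1*(-121272) = 121272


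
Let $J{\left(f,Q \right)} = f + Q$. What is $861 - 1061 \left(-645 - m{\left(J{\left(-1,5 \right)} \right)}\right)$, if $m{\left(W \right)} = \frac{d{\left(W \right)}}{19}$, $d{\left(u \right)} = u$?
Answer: $\frac{13023158}{19} \approx 6.8543 \cdot 10^{5}$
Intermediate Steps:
$J{\left(f,Q \right)} = Q + f$
$m{\left(W \right)} = \frac{W}{19}$
$861 - 1061 \left(-645 - m{\left(J{\left(-1,5 \right)} \right)}\right) = 861 - 1061 \left(-645 - \frac{5 - 1}{19}\right) = 861 - 1061 \left(-645 - \frac{1}{19} \cdot 4\right) = 861 - 1061 \left(-645 - \frac{4}{19}\right) = 861 - - \frac{13006799}{19} = 861 + \frac{13006799}{19} = \frac{13023158}{19}$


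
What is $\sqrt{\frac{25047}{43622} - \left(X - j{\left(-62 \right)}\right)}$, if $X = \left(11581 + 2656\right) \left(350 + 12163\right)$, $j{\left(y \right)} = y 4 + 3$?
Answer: $\frac{5 i \sqrt{13559749409332238}}{43622} \approx 13347.0 i$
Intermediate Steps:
$j{\left(y \right)} = 3 + 4 y$ ($j{\left(y \right)} = 4 y + 3 = 3 + 4 y$)
$X = 178147581$ ($X = 14237 \cdot 12513 = 178147581$)
$\sqrt{\frac{25047}{43622} - \left(X - j{\left(-62 \right)}\right)} = \sqrt{\frac{25047}{43622} + \left(\left(3 + 4 \left(-62\right)\right) - 178147581\right)} = \sqrt{25047 \cdot \frac{1}{43622} + \left(\left(3 - 248\right) - 178147581\right)} = \sqrt{\frac{25047}{43622} - 178147826} = \sqrt{- \frac{7771164440725}{43622}} = \frac{5 i \sqrt{13559749409332238}}{43622}$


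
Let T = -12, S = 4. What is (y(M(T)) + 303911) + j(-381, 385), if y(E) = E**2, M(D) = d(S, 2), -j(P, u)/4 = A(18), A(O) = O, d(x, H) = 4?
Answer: 303855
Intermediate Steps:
j(P, u) = -72 (j(P, u) = -4*18 = -72)
M(D) = 4
(y(M(T)) + 303911) + j(-381, 385) = (4**2 + 303911) - 72 = (16 + 303911) - 72 = 303927 - 72 = 303855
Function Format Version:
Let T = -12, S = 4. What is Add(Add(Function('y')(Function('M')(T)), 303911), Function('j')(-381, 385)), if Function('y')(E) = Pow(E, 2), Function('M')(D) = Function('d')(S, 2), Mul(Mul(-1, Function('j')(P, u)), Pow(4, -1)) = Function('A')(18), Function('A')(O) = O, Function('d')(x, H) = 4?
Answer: 303855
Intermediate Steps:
Function('j')(P, u) = -72 (Function('j')(P, u) = Mul(-4, 18) = -72)
Function('M')(D) = 4
Add(Add(Function('y')(Function('M')(T)), 303911), Function('j')(-381, 385)) = Add(Add(Pow(4, 2), 303911), -72) = Add(Add(16, 303911), -72) = Add(303927, -72) = 303855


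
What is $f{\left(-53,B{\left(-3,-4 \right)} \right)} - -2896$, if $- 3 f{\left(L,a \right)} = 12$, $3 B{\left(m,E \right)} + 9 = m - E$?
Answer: $2892$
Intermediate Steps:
$B{\left(m,E \right)} = -3 - \frac{E}{3} + \frac{m}{3}$ ($B{\left(m,E \right)} = -3 + \frac{m - E}{3} = -3 - \left(- \frac{m}{3} + \frac{E}{3}\right) = -3 - \frac{E}{3} + \frac{m}{3}$)
$f{\left(L,a \right)} = -4$ ($f{\left(L,a \right)} = \left(- \frac{1}{3}\right) 12 = -4$)
$f{\left(-53,B{\left(-3,-4 \right)} \right)} - -2896 = -4 - -2896 = -4 + 2896 = 2892$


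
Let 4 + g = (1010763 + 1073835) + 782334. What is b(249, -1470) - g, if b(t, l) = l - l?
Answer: -2866928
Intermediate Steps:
b(t, l) = 0
g = 2866928 (g = -4 + ((1010763 + 1073835) + 782334) = -4 + (2084598 + 782334) = -4 + 2866932 = 2866928)
b(249, -1470) - g = 0 - 1*2866928 = 0 - 2866928 = -2866928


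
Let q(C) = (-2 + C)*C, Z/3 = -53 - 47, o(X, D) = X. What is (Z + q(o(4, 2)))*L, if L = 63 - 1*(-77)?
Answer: -40880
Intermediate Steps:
Z = -300 (Z = 3*(-53 - 47) = 3*(-100) = -300)
L = 140 (L = 63 + 77 = 140)
q(C) = C*(-2 + C)
(Z + q(o(4, 2)))*L = (-300 + 4*(-2 + 4))*140 = (-300 + 4*2)*140 = (-300 + 8)*140 = -292*140 = -40880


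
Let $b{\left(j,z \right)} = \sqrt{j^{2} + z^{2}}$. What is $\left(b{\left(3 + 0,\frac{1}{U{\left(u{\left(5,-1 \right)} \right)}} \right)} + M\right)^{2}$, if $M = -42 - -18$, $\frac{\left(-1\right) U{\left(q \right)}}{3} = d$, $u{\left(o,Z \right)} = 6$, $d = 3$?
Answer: $\frac{\left(216 - \sqrt{730}\right)^{2}}{81} \approx 440.91$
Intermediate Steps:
$U{\left(q \right)} = -9$ ($U{\left(q \right)} = \left(-3\right) 3 = -9$)
$M = -24$ ($M = -42 + 18 = -24$)
$\left(b{\left(3 + 0,\frac{1}{U{\left(u{\left(5,-1 \right)} \right)}} \right)} + M\right)^{2} = \left(\sqrt{\left(3 + 0\right)^{2} + \left(\frac{1}{-9}\right)^{2}} - 24\right)^{2} = \left(\sqrt{3^{2} + \left(- \frac{1}{9}\right)^{2}} - 24\right)^{2} = \left(\sqrt{9 + \frac{1}{81}} - 24\right)^{2} = \left(\sqrt{\frac{730}{81}} - 24\right)^{2} = \left(\frac{\sqrt{730}}{9} - 24\right)^{2} = \left(-24 + \frac{\sqrt{730}}{9}\right)^{2}$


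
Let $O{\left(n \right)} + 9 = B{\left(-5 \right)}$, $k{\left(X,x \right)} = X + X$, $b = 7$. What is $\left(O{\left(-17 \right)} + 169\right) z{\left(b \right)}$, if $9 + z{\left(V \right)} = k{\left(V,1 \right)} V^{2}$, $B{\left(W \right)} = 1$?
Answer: $108997$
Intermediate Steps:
$k{\left(X,x \right)} = 2 X$
$O{\left(n \right)} = -8$ ($O{\left(n \right)} = -9 + 1 = -8$)
$z{\left(V \right)} = -9 + 2 V^{3}$ ($z{\left(V \right)} = -9 + 2 V V^{2} = -9 + 2 V^{3}$)
$\left(O{\left(-17 \right)} + 169\right) z{\left(b \right)} = \left(-8 + 169\right) \left(-9 + 2 \cdot 7^{3}\right) = 161 \left(-9 + 2 \cdot 343\right) = 161 \left(-9 + 686\right) = 161 \cdot 677 = 108997$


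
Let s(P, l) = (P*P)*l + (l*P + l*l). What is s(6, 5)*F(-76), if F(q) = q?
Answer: -17860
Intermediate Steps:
s(P, l) = l² + P*l + l*P² (s(P, l) = P²*l + (P*l + l²) = l*P² + (l² + P*l) = l² + P*l + l*P²)
s(6, 5)*F(-76) = (5*(6 + 5 + 6²))*(-76) = (5*(6 + 5 + 36))*(-76) = (5*47)*(-76) = 235*(-76) = -17860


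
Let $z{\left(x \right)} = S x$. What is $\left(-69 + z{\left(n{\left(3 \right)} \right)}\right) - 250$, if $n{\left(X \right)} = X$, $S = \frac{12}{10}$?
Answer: $- \frac{1577}{5} \approx -315.4$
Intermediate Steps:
$S = \frac{6}{5}$ ($S = 12 \cdot \frac{1}{10} = \frac{6}{5} \approx 1.2$)
$z{\left(x \right)} = \frac{6 x}{5}$
$\left(-69 + z{\left(n{\left(3 \right)} \right)}\right) - 250 = \left(-69 + \frac{6}{5} \cdot 3\right) - 250 = \left(-69 + \frac{18}{5}\right) - 250 = - \frac{327}{5} - 250 = - \frac{1577}{5}$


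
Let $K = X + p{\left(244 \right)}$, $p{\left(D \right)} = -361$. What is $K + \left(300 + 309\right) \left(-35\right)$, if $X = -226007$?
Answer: $-247683$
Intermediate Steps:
$K = -226368$ ($K = -226007 - 361 = -226368$)
$K + \left(300 + 309\right) \left(-35\right) = -226368 + \left(300 + 309\right) \left(-35\right) = -226368 + 609 \left(-35\right) = -226368 - 21315 = -247683$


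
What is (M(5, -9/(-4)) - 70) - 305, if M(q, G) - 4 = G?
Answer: -1475/4 ≈ -368.75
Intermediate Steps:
M(q, G) = 4 + G
(M(5, -9/(-4)) - 70) - 305 = ((4 - 9/(-4)) - 70) - 305 = ((4 - 9*(-1/4)) - 70) - 305 = ((4 + 9/4) - 70) - 305 = (25/4 - 70) - 305 = -255/4 - 305 = -1475/4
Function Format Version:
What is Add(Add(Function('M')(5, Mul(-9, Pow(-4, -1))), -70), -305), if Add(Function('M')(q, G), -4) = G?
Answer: Rational(-1475, 4) ≈ -368.75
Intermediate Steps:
Function('M')(q, G) = Add(4, G)
Add(Add(Function('M')(5, Mul(-9, Pow(-4, -1))), -70), -305) = Add(Add(Add(4, Mul(-9, Pow(-4, -1))), -70), -305) = Add(Add(Add(4, Mul(-9, Rational(-1, 4))), -70), -305) = Add(Add(Add(4, Rational(9, 4)), -70), -305) = Add(Add(Rational(25, 4), -70), -305) = Add(Rational(-255, 4), -305) = Rational(-1475, 4)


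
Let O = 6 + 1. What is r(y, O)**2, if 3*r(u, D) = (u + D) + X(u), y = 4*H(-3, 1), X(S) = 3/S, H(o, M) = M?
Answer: 2209/144 ≈ 15.340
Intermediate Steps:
O = 7
y = 4 (y = 4*1 = 4)
r(u, D) = 1/u + D/3 + u/3 (r(u, D) = ((u + D) + 3/u)/3 = ((D + u) + 3/u)/3 = (D + u + 3/u)/3 = 1/u + D/3 + u/3)
r(y, O)**2 = ((1/3)*(3 + 4*(7 + 4))/4)**2 = ((1/3)*(1/4)*(3 + 4*11))**2 = ((1/3)*(1/4)*(3 + 44))**2 = ((1/3)*(1/4)*47)**2 = (47/12)**2 = 2209/144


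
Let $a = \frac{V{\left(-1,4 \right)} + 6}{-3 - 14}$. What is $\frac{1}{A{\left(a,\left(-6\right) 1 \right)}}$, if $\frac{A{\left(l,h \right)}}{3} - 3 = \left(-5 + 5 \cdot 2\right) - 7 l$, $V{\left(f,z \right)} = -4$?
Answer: $\frac{17}{450} \approx 0.037778$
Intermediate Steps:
$a = - \frac{2}{17}$ ($a = \frac{-4 + 6}{-3 - 14} = \frac{2}{-17} = 2 \left(- \frac{1}{17}\right) = - \frac{2}{17} \approx -0.11765$)
$A{\left(l,h \right)} = 24 - 21 l$ ($A{\left(l,h \right)} = 9 + 3 \left(\left(-5 + 5 \cdot 2\right) - 7 l\right) = 9 + 3 \left(\left(-5 + 10\right) - 7 l\right) = 9 + 3 \left(5 - 7 l\right) = 9 - \left(-15 + 21 l\right) = 24 - 21 l$)
$\frac{1}{A{\left(a,\left(-6\right) 1 \right)}} = \frac{1}{24 - - \frac{42}{17}} = \frac{1}{24 + \frac{42}{17}} = \frac{1}{\frac{450}{17}} = \frac{17}{450}$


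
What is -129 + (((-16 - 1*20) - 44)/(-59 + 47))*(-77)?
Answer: -1927/3 ≈ -642.33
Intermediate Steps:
-129 + (((-16 - 1*20) - 44)/(-59 + 47))*(-77) = -129 + (((-16 - 20) - 44)/(-12))*(-77) = -129 + ((-36 - 44)*(-1/12))*(-77) = -129 - 80*(-1/12)*(-77) = -129 + (20/3)*(-77) = -129 - 1540/3 = -1927/3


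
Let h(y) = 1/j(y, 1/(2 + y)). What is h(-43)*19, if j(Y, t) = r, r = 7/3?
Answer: 57/7 ≈ 8.1429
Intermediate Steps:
r = 7/3 (r = 7*(⅓) = 7/3 ≈ 2.3333)
j(Y, t) = 7/3
h(y) = 3/7 (h(y) = 1/(7/3) = 3/7)
h(-43)*19 = (3/7)*19 = 57/7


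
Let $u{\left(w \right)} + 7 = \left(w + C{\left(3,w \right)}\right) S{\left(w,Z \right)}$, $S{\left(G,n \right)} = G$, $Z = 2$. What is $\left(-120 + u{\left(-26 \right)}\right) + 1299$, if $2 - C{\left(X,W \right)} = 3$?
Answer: $1874$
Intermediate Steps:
$C{\left(X,W \right)} = -1$ ($C{\left(X,W \right)} = 2 - 3 = -1$)
$u{\left(w \right)} = -7 + w \left(-1 + w\right)$ ($u{\left(w \right)} = -7 + \left(w - 1\right) w = -7 + \left(-1 + w\right) w = -7 + w \left(-1 + w\right)$)
$\left(-120 + u{\left(-26 \right)}\right) + 1299 = \left(-120 - \left(-19 - 676\right)\right) + 1299 = \left(-120 + \left(-7 + 676 + 26\right)\right) + 1299 = \left(-120 + 695\right) + 1299 = 575 + 1299 = 1874$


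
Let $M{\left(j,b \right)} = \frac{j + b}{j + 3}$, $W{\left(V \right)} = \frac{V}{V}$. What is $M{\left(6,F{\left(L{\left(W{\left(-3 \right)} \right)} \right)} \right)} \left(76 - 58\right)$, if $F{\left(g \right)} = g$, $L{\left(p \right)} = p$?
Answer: $14$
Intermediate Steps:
$W{\left(V \right)} = 1$
$M{\left(j,b \right)} = \frac{b + j}{3 + j}$
$M{\left(6,F{\left(L{\left(W{\left(-3 \right)} \right)} \right)} \right)} \left(76 - 58\right) = \frac{1 + 6}{3 + 6} \left(76 - 58\right) = \frac{1}{9} \cdot 7 \cdot 18 = \frac{7}{9} \cdot 18 = 14$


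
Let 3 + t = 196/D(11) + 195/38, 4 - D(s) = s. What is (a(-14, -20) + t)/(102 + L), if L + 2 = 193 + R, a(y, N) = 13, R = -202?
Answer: -489/3458 ≈ -0.14141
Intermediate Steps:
D(s) = 4 - s
L = -11 (L = -2 + (193 - 202) = -2 - 9 = -11)
t = -983/38 (t = -3 + (196/(4 - 1*11) + 195/38) = -3 + (196/(4 - 11) + 195*(1/38)) = -3 + (196/(-7) + 195/38) = -3 + (196*(-1/7) + 195/38) = -3 + (-28 + 195/38) = -3 - 869/38 = -983/38 ≈ -25.868)
(a(-14, -20) + t)/(102 + L) = (13 - 983/38)/(102 - 11) = -489/38/91 = -489/38*1/91 = -489/3458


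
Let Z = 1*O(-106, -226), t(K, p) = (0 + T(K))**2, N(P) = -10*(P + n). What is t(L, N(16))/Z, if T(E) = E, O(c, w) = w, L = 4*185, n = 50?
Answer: -273800/113 ≈ -2423.0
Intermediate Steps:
L = 740
N(P) = -500 - 10*P (N(P) = -10*(P + 50) = -10*(50 + P) = -500 - 10*P)
t(K, p) = K**2 (t(K, p) = (0 + K)**2 = K**2)
Z = -226 (Z = 1*(-226) = -226)
t(L, N(16))/Z = 740**2/(-226) = 547600*(-1/226) = -273800/113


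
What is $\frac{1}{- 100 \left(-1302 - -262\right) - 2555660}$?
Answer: $- \frac{1}{2451660} \approx -4.0789 \cdot 10^{-7}$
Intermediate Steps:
$\frac{1}{- 100 \left(-1302 - -262\right) - 2555660} = \frac{1}{- 100 \left(-1302 + \left(-304 + 566\right)\right) - 2555660} = \frac{1}{- 100 \left(-1302 + 262\right) - 2555660} = \frac{1}{\left(-100\right) \left(-1040\right) - 2555660} = \frac{1}{104000 - 2555660} = \frac{1}{-2451660} = - \frac{1}{2451660}$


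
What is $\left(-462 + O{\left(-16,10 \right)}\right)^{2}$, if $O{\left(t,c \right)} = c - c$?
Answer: $213444$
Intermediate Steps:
$O{\left(t,c \right)} = 0$
$\left(-462 + O{\left(-16,10 \right)}\right)^{2} = \left(-462 + 0\right)^{2} = \left(-462\right)^{2} = 213444$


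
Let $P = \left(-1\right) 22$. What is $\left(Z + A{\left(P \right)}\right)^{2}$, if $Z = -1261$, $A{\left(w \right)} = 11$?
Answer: $1562500$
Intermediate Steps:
$P = -22$
$\left(Z + A{\left(P \right)}\right)^{2} = \left(-1261 + 11\right)^{2} = \left(-1250\right)^{2} = 1562500$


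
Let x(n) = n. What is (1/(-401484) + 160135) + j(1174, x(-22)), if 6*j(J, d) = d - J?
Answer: 64211611195/401484 ≈ 1.5994e+5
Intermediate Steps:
j(J, d) = -J/6 + d/6 (j(J, d) = (d - J)/6 = -J/6 + d/6)
(1/(-401484) + 160135) + j(1174, x(-22)) = (1/(-401484) + 160135) + (-⅙*1174 + (⅙)*(-22)) = (-1/401484 + 160135) + (-587/3 - 11/3) = 64291640339/401484 - 598/3 = 64211611195/401484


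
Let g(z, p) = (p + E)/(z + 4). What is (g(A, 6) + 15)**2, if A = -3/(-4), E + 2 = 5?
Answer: 103041/361 ≈ 285.43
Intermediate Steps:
E = 3 (E = -2 + 5 = 3)
A = 3/4 (A = -3*(-1/4) = 3/4 ≈ 0.75000)
g(z, p) = (3 + p)/(4 + z) (g(z, p) = (p + 3)/(z + 4) = (3 + p)/(4 + z))
(g(A, 6) + 15)**2 = ((3 + 6)/(4 + 3/4) + 15)**2 = (9/(19/4) + 15)**2 = ((4/19)*9 + 15)**2 = (36/19 + 15)**2 = (321/19)**2 = 103041/361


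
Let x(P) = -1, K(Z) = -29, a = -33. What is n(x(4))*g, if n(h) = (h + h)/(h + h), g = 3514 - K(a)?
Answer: 3543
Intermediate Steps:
g = 3543 (g = 3514 - 1*(-29) = 3514 + 29 = 3543)
n(h) = 1 (n(h) = (2*h)/((2*h)) = (2*h)*(1/(2*h)) = 1)
n(x(4))*g = 1*3543 = 3543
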